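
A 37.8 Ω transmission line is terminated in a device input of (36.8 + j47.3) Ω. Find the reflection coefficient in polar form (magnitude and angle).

Γ ≈ 0.536 ∠ 58.8°

Γ = (Z_L − Z_0)/(Z_L + Z_0) = (-1 + j47.3)/(74.6 + j47.3)
|Γ| = 47.3/88.3 = 0.536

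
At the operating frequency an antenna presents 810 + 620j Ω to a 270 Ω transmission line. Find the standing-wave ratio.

Γ = (Z_L − Z_0)/(Z_L + Z_0) = (540 + j620)/(1080 + j620)
|Γ| = 822/1250 = 0.66
VSWR = (1 + |Γ|)/(1 − |Γ|) = 1.66/0.34

VSWR ≈ 4.89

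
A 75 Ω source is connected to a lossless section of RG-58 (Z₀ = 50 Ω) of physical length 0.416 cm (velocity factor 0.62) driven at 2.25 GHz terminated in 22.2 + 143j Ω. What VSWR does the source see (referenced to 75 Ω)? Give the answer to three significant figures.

λ = v/f = 0.62·c / 2.25 GHz = 0.0827 m
βl = 2π·l/λ = 2π × 0.0503 = 18.1°
tan(βl) = 0.327
Z_in = Z_0·(Z_L + jZ_0·tanβl)/(Z_0 + jZ_L·tanβl) = 974 + j278 Ω
Γ_s = (Z_in − Z_s)/(Z_in + Z_s) = (899 + j278)/(1050 + j278), |Γ_s| = 0.867
VSWR = (1 + |Γ_s|)/(1 − |Γ_s|)

VSWR ≈ 14.1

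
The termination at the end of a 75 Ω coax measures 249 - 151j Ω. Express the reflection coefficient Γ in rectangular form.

Γ ≈ 0.62 − j0.177

Γ = (Z_L − Z_0)/(Z_L + Z_0) = (174 − j151)/(324 − j151)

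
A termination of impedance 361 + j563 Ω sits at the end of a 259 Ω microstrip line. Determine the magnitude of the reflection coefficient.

|Γ| ≈ 0.683

Γ = (Z_L − Z_0)/(Z_L + Z_0) = (102 + j563)/(620 + j563)
|Γ| = 572/837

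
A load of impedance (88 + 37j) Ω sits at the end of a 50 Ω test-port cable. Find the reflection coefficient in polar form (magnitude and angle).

Γ ≈ 0.371 ∠ 29.2°

Γ = (Z_L − Z_0)/(Z_L + Z_0) = (38 + j37)/(138 + j37)
|Γ| = 53/143 = 0.371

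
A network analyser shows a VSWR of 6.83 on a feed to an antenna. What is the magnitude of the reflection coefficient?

|Γ| ≈ 0.745

|Γ| = (S − 1)/(S + 1) = (6.83 − 1)/(6.83 + 1) = 5.83/7.83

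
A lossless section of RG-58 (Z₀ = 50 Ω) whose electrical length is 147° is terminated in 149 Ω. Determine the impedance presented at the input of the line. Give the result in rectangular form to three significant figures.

Z_in ≈ 44.6 + j53.9 Ω

tan(βl) = tan(147°) = -0.649
Z_in = Z_0·(Z_L + jZ_0·tanβl)/(Z_0 + jZ_L·tanβl)
     = 50·(149 − j32.5)/(50 − j96.8)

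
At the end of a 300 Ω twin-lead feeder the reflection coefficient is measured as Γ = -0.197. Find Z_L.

Z_L = Z_0·(1 + Γ)/(1 − Γ) = 300·(0.803)/(1.2)

Z_L ≈ 201 Ω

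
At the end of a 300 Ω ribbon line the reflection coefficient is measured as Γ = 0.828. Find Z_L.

Z_L ≈ 3190 Ω

Z_L = Z_0·(1 + Γ)/(1 − Γ) = 300·(1.83)/(0.172)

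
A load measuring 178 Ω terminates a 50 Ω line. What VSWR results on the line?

For a purely resistive load, VSWR = R_L/Z_0 or Z_0/R_L (whichever > 1) = 178/50

VSWR ≈ 3.56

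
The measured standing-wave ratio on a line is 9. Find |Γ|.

|Γ| ≈ 0.8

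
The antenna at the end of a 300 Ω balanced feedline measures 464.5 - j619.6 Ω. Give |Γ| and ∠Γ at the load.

Γ = (Z_L − Z_0)/(Z_L + Z_0) = (164.5 − j619.6)/(764.5 − j619.6)
|Γ| = 641/984 = 0.651

Γ ≈ 0.651 ∠ -36.1°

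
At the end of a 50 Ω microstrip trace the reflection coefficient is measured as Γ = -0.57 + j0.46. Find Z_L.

Z_L = Z_0·(1 + Γ)/(1 − Γ) = 50·(0.43 + j0.46)/(1.57 − j0.46)

Z_L ≈ 8.66 + j17.2 Ω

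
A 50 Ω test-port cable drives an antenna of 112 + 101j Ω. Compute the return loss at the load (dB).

RL ≈ 4.14 dB

Γ = (62 + j101)/(162 + j101), |Γ| = 0.621
RL = −20·log₁₀|Γ| = −20·log₁₀(0.621)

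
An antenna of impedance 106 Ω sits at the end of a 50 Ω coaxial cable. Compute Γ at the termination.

Γ = 0.359

Γ = (Z_L − Z_0)/(Z_L + Z_0) = (106 − 50)/(106 + 50) = 56/156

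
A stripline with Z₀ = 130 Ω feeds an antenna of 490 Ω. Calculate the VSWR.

Γ = (490 − 130)/(490 + 130) = 0.581
VSWR = (1 + 0.581)/(1 − 0.581)

VSWR ≈ 3.77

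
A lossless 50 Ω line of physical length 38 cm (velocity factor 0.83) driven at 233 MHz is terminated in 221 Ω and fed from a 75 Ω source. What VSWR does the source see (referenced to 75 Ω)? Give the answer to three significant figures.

VSWR ≈ 5.27

λ = v/f = 0.83·c / 233 MHz = 1.07 m
βl = 2π·l/λ = 2π × 0.356 = 128°
tan(βl) = -1.28
Z_in = Z_0·(Z_L + jZ_0·tanβl)/(Z_0 + jZ_L·tanβl) = 17.7 + j36 Ω
Γ_s = (Z_in − Z_s)/(Z_in + Z_s) = (-57.3 + j36)/(92.7 + j36), |Γ_s| = 0.681
VSWR = (1 + |Γ_s|)/(1 − |Γ_s|)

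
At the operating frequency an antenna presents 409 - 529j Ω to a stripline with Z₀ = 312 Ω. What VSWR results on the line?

Γ = (Z_L − Z_0)/(Z_L + Z_0) = (97 − j529)/(721 − j529)
|Γ| = 538/894 = 0.601
VSWR = (1 + |Γ|)/(1 − |Γ|) = 1.6/0.399

VSWR ≈ 4.02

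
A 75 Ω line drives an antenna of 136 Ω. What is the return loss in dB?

Γ = (136 − 75)/(136 + 75) = 0.289
RL = −20·log₁₀|Γ| = −20·log₁₀(0.289)

RL ≈ 10.8 dB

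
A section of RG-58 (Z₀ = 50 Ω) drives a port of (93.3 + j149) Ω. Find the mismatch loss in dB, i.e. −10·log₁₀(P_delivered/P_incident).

Γ = (43.3 + j149)/(143.3 + j149), |Γ| = 0.751
|Γ|² = 0.563, so P_del/P_inc = 1 − |Γ|² = 0.437
ML = −10·log₁₀(1 − |Γ|²)

mismatch loss ≈ 3.6 dB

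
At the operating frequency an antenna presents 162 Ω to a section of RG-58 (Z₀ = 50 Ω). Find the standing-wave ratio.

VSWR ≈ 3.24

For a purely resistive load, VSWR = R_L/Z_0 or Z_0/R_L (whichever > 1) = 162/50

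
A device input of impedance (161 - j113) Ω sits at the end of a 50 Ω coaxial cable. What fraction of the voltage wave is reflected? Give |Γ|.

|Γ| ≈ 0.662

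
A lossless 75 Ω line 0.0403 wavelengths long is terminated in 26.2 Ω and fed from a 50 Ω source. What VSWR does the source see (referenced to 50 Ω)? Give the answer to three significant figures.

βl = 2π × 0.0403 = 14.5°
tan(βl) = 0.259
Z_in = Z_0·(Z_L + jZ_0·tanβl)/(Z_0 + jZ_L·tanβl) = 27.7 + j16.9 Ω
Γ_s = (Z_in − Z_s)/(Z_in + Z_s) = (-22.3 + j16.9)/(77.7 + j16.9), |Γ_s| = 0.351
VSWR = (1 + |Γ_s|)/(1 − |Γ_s|)

VSWR ≈ 2.08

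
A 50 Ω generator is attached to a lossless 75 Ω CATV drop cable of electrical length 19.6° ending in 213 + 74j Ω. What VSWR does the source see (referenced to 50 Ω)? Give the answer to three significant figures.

tan(βl) = 0.356
Z_in = Z_0·(Z_L + jZ_0·tanβl)/(Z_0 + jZ_L·tanβl) = 166 − j104 Ω
Γ_s = (Z_in − Z_s)/(Z_in + Z_s) = (116 − j104)/(216 − j104), |Γ_s| = 0.65
VSWR = (1 + |Γ_s|)/(1 − |Γ_s|)

VSWR ≈ 4.71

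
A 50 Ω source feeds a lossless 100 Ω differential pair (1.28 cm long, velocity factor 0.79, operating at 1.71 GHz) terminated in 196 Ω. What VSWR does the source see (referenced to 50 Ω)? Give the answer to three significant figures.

λ = v/f = 0.79·c / 1.71 GHz = 0.139 m
βl = 2π·l/λ = 2π × 0.0924 = 33.2°
tan(βl) = 0.656
Z_in = Z_0·(Z_L + jZ_0·tanβl)/(Z_0 + jZ_L·tanβl) = 106 − j70.3 Ω
Γ_s = (Z_in − Z_s)/(Z_in + Z_s) = (55.7 − j70.3)/(156 − j70.3), |Γ_s| = 0.525
VSWR = (1 + |Γ_s|)/(1 − |Γ_s|)

VSWR ≈ 3.21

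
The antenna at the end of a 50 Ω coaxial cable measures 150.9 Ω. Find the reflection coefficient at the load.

Γ = (Z_L − Z_0)/(Z_L + Z_0) = (150.9 − 50)/(150.9 + 50) = 100.9/200.9

Γ = 0.502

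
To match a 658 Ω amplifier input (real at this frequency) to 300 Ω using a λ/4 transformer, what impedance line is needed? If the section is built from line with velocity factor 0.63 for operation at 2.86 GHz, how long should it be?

Z_qwt = √(Z_0·R_L) = √(300 × 658) = √197400
λ = 0.63·c/f = 0.0661 m, so l = λ/4 = 0.0165 m

Z_qwt ≈ 444 Ω; length ≈ 1.65 cm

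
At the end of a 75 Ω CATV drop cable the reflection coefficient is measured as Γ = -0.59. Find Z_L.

Z_L = Z_0·(1 + Γ)/(1 − Γ) = 75·(0.41)/(1.59)

Z_L ≈ 19.3 Ω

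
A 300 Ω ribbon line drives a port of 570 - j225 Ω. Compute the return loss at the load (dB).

Γ = (270 − j225)/(870 − j225), |Γ| = 0.391
RL = −20·log₁₀|Γ| = −20·log₁₀(0.391)

RL ≈ 8.15 dB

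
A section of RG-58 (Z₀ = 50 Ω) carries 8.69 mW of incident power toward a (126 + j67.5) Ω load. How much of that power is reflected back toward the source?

|Γ| = |(76 + j67.5)/(176 + j67.5)| = 0.539
|Γ|² = 0.291
P_refl = |Γ|²·P_inc = 2.53 mW, P_del = (1 − |Γ|²)·P_inc = 6.16 mW

P_reflected ≈ 2.53 mW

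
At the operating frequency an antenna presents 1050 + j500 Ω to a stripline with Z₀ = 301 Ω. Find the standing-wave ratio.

VSWR ≈ 4.34

Γ = (Z_L − Z_0)/(Z_L + Z_0) = (749 + j500)/(1351 + j500)
|Γ| = 901/1440 = 0.625
VSWR = (1 + |Γ|)/(1 − |Γ|) = 1.63/0.375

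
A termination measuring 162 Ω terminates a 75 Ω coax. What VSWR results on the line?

VSWR ≈ 2.16

For a purely resistive load, VSWR = R_L/Z_0 or Z_0/R_L (whichever > 1) = 162/75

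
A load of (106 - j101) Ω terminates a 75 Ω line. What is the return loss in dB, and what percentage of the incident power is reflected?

Γ = (31 − j101)/(181 − j101), |Γ| = 0.51
RL = −20·log₁₀(0.51) = 5.85 dB
P_refl/P_inc = |Γ|² = 0.26

RL ≈ 5.85 dB; 26% of incident power reflected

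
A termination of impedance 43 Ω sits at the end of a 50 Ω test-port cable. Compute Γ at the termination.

Γ = -0.0753

Γ = (Z_L − Z_0)/(Z_L + Z_0) = (43 − 50)/(43 + 50) = -7/93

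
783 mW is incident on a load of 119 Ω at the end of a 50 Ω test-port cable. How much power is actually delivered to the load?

P_delivered ≈ 652 mW

Γ = (119 − 50)/(119 + 50) = 0.408
|Γ|² = 0.167
P_refl = |Γ|²·P_inc = 131 mW, P_del = (1 − |Γ|²)·P_inc = 652 mW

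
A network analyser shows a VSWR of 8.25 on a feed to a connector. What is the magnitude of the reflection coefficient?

|Γ| = (S − 1)/(S + 1) = (8.25 − 1)/(8.25 + 1) = 7.25/9.25

|Γ| ≈ 0.784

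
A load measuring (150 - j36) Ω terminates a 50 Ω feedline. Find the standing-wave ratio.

Γ = (Z_L − Z_0)/(Z_L + Z_0) = (100 − j36)/(200 − j36)
|Γ| = 106/203 = 0.523
VSWR = (1 + |Γ|)/(1 − |Γ|) = 1.52/0.477

VSWR ≈ 3.19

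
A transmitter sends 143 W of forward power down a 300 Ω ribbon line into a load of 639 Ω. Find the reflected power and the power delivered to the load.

P_reflected ≈ 18.6 W; P_delivered ≈ 124 W

Γ = (639 − 300)/(639 + 300) = 0.361
|Γ|² = 0.13
P_refl = |Γ|²·P_inc = 18.6 W, P_del = (1 − |Γ|²)·P_inc = 124 W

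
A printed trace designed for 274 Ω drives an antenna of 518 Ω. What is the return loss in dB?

Γ = (518 − 274)/(518 + 274) = 0.308
RL = −20·log₁₀|Γ| = −20·log₁₀(0.308)

RL ≈ 10.2 dB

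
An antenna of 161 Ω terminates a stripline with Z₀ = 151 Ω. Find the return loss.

RL ≈ 29.9 dB

Γ = (161 − 151)/(161 + 151) = 0.0321
RL = −20·log₁₀|Γ| = −20·log₁₀(0.0321)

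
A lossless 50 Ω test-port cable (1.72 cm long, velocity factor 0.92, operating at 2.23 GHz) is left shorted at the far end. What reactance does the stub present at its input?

λ = v/f = 0.92·c / 2.23 GHz = 0.124 m
βl = 2π·l/λ = 2π × 0.139 = 50°
tan(βl) = 1.19
For a shorted stub, Z_in = jZ_0·tan(βl)

X_in ≈ 59.7 Ω (inductive)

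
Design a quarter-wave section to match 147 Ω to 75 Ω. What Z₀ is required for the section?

Z_qwt ≈ 105 Ω

Z_qwt = √(Z_0·R_L) = √(75 × 147) = √11020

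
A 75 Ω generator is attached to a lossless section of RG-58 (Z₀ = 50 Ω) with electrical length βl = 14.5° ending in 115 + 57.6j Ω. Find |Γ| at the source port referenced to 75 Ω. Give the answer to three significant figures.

|Γ| ≈ 0.332

tan(βl) = 0.259
Z_in = Z_0·(Z_L + jZ_0·tanβl)/(Z_0 + jZ_L·tanβl) = 145 − j22.3 Ω
Γ_s = (Z_in − Z_s)/(Z_in + Z_s) = (69.9 − j22.3)/(220 − j22.3), |Γ_s| = 0.332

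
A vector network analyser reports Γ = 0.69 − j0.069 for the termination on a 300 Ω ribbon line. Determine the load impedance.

Z_L = Z_0·(1 + Γ)/(1 − Γ) = 300·(1.69 − j0.069)/(0.31 + j0.069)

Z_L ≈ 1540 − j410 Ω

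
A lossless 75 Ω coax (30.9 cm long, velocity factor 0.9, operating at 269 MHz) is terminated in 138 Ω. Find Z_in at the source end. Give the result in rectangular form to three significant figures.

Z_in ≈ 44.7 + j19.3 Ω

λ = v/f = 0.9·c / 269 MHz = 1 m
βl = 2π·l/λ = 2π × 0.308 = 111°
tan(βl) = tan(111°) = -2.63
Z_in = Z_0·(Z_L + jZ_0·tanβl)/(Z_0 + jZ_L·tanβl)
     = 75·(138 − j197)/(75 − j363)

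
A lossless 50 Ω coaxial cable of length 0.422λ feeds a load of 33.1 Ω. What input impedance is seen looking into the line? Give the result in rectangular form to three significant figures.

Z_in ≈ 37.8 − j13.3 Ω

βl = 2π × 0.422 = 152°
tan(βl) = tan(152°) = -0.534
Z_in = Z_0·(Z_L + jZ_0·tanβl)/(Z_0 + jZ_L·tanβl)
     = 50·(33.1 − j26.7)/(50 − j17.7)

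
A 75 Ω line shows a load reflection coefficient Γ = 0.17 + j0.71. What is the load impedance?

Z_L = Z_0·(1 + Γ)/(1 − Γ) = 75·(1.17 + j0.71)/(0.83 − j0.71)

Z_L ≈ 29.4 + j89.3 Ω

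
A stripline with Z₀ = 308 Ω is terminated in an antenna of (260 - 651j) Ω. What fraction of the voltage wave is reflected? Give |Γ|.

|Γ| ≈ 0.756

Γ = (Z_L − Z_0)/(Z_L + Z_0) = (-48 − j651)/(568 − j651)
|Γ| = 653/864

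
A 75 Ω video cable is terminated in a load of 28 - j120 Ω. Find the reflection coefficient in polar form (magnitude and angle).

Γ = (Z_L − Z_0)/(Z_L + Z_0) = (-47 − j120)/(103 − j120)
|Γ| = 129/158 = 0.815

Γ ≈ 0.815 ∠ -62°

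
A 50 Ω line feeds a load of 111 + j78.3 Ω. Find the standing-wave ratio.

Γ = (Z_L − Z_0)/(Z_L + Z_0) = (61 + j78.3)/(161 + j78.3)
|Γ| = 99.3/179 = 0.554
VSWR = (1 + |Γ|)/(1 − |Γ|) = 1.55/0.446

VSWR ≈ 3.49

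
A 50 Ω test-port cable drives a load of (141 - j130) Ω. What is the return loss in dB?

Γ = (91 − j130)/(191 − j130), |Γ| = 0.687
RL = −20·log₁₀|Γ| = −20·log₁₀(0.687)

RL ≈ 3.26 dB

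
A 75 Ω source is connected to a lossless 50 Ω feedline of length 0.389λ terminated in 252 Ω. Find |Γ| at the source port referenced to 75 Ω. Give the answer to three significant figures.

βl = 2π × 0.389 = 140°
tan(βl) = -0.838
Z_in = Z_0·(Z_L + jZ_0·tanβl)/(Z_0 + jZ_L·tanβl) = 22.8 + j54.3 Ω
Γ_s = (Z_in − Z_s)/(Z_in + Z_s) = (-52.2 + j54.3)/(97.8 + j54.3), |Γ_s| = 0.674

|Γ| ≈ 0.674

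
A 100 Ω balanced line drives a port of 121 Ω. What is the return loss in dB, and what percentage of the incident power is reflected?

RL ≈ 20.4 dB; 0.903% of incident power reflected

Γ = (121 − 100)/(121 + 100) = 0.095
RL = −20·log₁₀(0.095) = 20.4 dB
P_refl/P_inc = |Γ|² = 0.00903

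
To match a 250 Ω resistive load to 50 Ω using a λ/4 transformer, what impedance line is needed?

Z_qwt ≈ 112 Ω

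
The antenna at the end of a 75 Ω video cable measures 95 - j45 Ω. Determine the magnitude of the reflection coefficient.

Γ = (Z_L − Z_0)/(Z_L + Z_0) = (20 − j45)/(170 − j45)
|Γ| = 49.2/176

|Γ| ≈ 0.28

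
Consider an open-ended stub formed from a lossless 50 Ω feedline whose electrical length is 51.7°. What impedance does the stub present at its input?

tan(βl) = 1.27
For an open-ended stub, Z_in = −jZ_0·cot(βl) = −jZ_0/tan(βl)

Z_in ≈ −j39.5 Ω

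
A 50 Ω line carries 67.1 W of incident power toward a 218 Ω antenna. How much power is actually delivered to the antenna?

Γ = (218 − 50)/(218 + 50) = 0.627
|Γ|² = 0.393
P_refl = |Γ|²·P_inc = 26.4 W, P_del = (1 − |Γ|²)·P_inc = 40.7 W

P_delivered ≈ 40.7 W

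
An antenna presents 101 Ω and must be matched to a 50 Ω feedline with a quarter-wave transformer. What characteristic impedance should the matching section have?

Z_qwt = √(Z_0·R_L) = √(50 × 101) = √5050

Z_qwt ≈ 71.1 Ω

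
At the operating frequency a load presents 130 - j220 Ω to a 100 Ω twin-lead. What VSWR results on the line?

VSWR ≈ 5.61

Γ = (Z_L − Z_0)/(Z_L + Z_0) = (30 − j220)/(230 − j220)
|Γ| = 222/318 = 0.698
VSWR = (1 + |Γ|)/(1 − |Γ|) = 1.7/0.302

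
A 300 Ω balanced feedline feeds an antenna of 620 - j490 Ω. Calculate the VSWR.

VSWR ≈ 3.56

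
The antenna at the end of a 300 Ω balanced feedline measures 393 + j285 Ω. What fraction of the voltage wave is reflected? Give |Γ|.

|Γ| ≈ 0.4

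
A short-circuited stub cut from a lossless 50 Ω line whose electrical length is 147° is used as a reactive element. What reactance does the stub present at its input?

X_in ≈ -32.5 Ω (capacitive)

tan(βl) = -0.649
For a short-circuited stub, Z_in = jZ_0·tan(βl)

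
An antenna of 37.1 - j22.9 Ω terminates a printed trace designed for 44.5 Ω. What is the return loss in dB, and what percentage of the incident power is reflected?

Γ = (-7.4 − j22.9)/(81.6 − j22.9), |Γ| = 0.284
RL = −20·log₁₀(0.284) = 10.9 dB
P_refl/P_inc = |Γ|² = 0.0806

RL ≈ 10.9 dB; 8.06% of incident power reflected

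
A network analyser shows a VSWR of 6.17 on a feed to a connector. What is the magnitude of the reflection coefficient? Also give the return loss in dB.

|Γ| ≈ 0.721; return loss ≈ 2.84 dB

|Γ| = (S − 1)/(S + 1) = (6.17 − 1)/(6.17 + 1) = 5.17/7.17
RL = −20·log₁₀|Γ| = −20·log₁₀(0.721)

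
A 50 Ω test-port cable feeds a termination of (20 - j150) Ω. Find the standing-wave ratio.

VSWR ≈ 25.4

Γ = (Z_L − Z_0)/(Z_L + Z_0) = (-30 − j150)/(70 − j150)
|Γ| = 153/166 = 0.924
VSWR = (1 + |Γ|)/(1 − |Γ|) = 1.92/0.0759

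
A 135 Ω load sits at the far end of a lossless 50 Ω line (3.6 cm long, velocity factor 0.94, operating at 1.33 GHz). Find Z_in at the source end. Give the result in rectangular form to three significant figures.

Z_in ≈ 23.2 − j22.8 Ω

λ = v/f = 0.94·c / 1.33 GHz = 0.212 m
βl = 2π·l/λ = 2π × 0.17 = 61.1°
tan(βl) = tan(61.1°) = 1.81
Z_in = Z_0·(Z_L + jZ_0·tanβl)/(Z_0 + jZ_L·tanβl)
     = 50·(135 + j90.7)/(50 + j245)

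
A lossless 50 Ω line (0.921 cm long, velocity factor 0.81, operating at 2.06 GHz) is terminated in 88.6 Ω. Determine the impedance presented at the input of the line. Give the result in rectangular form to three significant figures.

λ = v/f = 0.81·c / 2.06 GHz = 0.118 m
βl = 2π·l/λ = 2π × 0.0781 = 28.1°
tan(βl) = tan(28.1°) = 0.534
Z_in = Z_0·(Z_L + jZ_0·tanβl)/(Z_0 + jZ_L·tanβl)
     = 50·(88.6 + j26.7)/(50 + j47.3)

Z_in ≈ 60.1 − j30.1 Ω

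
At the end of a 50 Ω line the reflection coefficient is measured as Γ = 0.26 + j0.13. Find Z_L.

Z_L = Z_0·(1 + Γ)/(1 − Γ) = 50·(1.26 + j0.13)/(0.74 − j0.13)

Z_L ≈ 81.1 + j23 Ω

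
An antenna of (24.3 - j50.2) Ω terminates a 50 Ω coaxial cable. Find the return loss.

Γ = (-25.7 − j50.2)/(74.3 − j50.2), |Γ| = 0.629
RL = −20·log₁₀|Γ| = −20·log₁₀(0.629)

RL ≈ 4.03 dB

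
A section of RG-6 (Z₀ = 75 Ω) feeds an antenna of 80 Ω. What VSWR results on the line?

VSWR ≈ 1.07

Γ = (80 − 75)/(80 + 75) = 0.0323
VSWR = (1 + 0.0323)/(1 − 0.0323)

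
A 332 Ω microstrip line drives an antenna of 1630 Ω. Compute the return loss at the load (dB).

Γ = (1630 − 332)/(1630 + 332) = 0.662
RL = −20·log₁₀|Γ| = −20·log₁₀(0.662)

RL ≈ 3.59 dB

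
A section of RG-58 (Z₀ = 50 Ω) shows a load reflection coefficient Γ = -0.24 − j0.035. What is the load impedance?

Z_L = Z_0·(1 + Γ)/(1 − Γ) = 50·(0.76 − j0.035)/(1.24 + j0.035)

Z_L ≈ 30.6 − j2.27 Ω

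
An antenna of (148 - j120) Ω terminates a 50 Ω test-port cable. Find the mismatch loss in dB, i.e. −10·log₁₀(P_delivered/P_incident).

mismatch loss ≈ 2.58 dB

Γ = (98 − j120)/(198 − j120), |Γ| = 0.669
|Γ|² = 0.448, so P_del/P_inc = 1 − |Γ|² = 0.552
ML = −10·log₁₀(1 − |Γ|²)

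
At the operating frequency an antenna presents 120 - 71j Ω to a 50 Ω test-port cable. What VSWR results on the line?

VSWR ≈ 3.36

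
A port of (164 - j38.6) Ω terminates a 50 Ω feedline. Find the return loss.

RL ≈ 5.14 dB

Γ = (114 − j38.6)/(214 − j38.6), |Γ| = 0.553
RL = −20·log₁₀|Γ| = −20·log₁₀(0.553)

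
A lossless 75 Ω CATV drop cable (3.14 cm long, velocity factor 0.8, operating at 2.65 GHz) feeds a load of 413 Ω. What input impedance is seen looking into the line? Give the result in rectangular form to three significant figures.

Z_in ≈ 19.9 + j49.6 Ω

λ = v/f = 0.8·c / 2.65 GHz = 0.0906 m
βl = 2π·l/λ = 2π × 0.347 = 125°
tan(βl) = tan(125°) = -1.44
Z_in = Z_0·(Z_L + jZ_0·tanβl)/(Z_0 + jZ_L·tanβl)
     = 75·(413 − j108)/(75 − j594)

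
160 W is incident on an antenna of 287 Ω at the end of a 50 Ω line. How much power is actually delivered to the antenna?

P_delivered ≈ 80.9 W

Γ = (287 − 50)/(287 + 50) = 0.703
|Γ|² = 0.495
P_refl = |Γ|²·P_inc = 79.1 W, P_del = (1 − |Γ|²)·P_inc = 80.9 W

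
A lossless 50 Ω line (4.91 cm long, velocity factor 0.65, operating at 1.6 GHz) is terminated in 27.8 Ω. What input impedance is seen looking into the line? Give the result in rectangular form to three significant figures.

λ = v/f = 0.65·c / 1.6 GHz = 0.122 m
βl = 2π·l/λ = 2π × 0.403 = 145°
tan(βl) = tan(145°) = -0.699
Z_in = Z_0·(Z_L + jZ_0·tanβl)/(Z_0 + jZ_L·tanβl)
     = 50·(27.8 − j35)/(50 − j19.4)

Z_in ≈ 36 − j21 Ω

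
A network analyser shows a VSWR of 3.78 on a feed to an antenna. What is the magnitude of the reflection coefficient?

|Γ| ≈ 0.582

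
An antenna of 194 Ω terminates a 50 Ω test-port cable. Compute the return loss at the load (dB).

Γ = (194 − 50)/(194 + 50) = 0.59
RL = −20·log₁₀|Γ| = −20·log₁₀(0.59)

RL ≈ 4.58 dB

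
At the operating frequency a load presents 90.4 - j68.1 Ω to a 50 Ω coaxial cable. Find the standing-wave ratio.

Γ = (Z_L − Z_0)/(Z_L + Z_0) = (40.4 − j68.1)/(140.4 − j68.1)
|Γ| = 79.2/156 = 0.507
VSWR = (1 + |Γ|)/(1 − |Γ|) = 1.51/0.493

VSWR ≈ 3.06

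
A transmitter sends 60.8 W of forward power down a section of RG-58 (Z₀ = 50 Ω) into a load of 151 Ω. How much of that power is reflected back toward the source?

P_reflected ≈ 15.4 W

Γ = (151 − 50)/(151 + 50) = 0.502
|Γ|² = 0.252
P_refl = |Γ|²·P_inc = 15.4 W, P_del = (1 − |Γ|²)·P_inc = 45.4 W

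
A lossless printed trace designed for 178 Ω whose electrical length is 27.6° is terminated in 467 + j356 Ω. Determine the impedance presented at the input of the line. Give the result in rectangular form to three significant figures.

tan(βl) = tan(27.6°) = 0.523
Z_in = Z_0·(Z_L + jZ_0·tanβl)/(Z_0 + jZ_L·tanβl)
     = 178·(467 + j449)/(-8.11 + j244)

Z_in ≈ 316 − j351 Ω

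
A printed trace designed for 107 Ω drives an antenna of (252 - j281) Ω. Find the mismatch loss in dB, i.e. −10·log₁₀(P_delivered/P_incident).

Γ = (145 − j281)/(359 − j281), |Γ| = 0.694
|Γ|² = 0.481, so P_del/P_inc = 1 − |Γ|² = 0.519
ML = −10·log₁₀(1 − |Γ|²)

mismatch loss ≈ 2.85 dB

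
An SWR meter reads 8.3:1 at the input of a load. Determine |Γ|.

|Γ| ≈ 0.785

|Γ| = (S − 1)/(S + 1) = (8.3 − 1)/(8.3 + 1) = 7.3/9.3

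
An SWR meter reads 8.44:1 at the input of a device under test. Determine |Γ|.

|Γ| ≈ 0.788

|Γ| = (S − 1)/(S + 1) = (8.44 − 1)/(8.44 + 1) = 7.44/9.44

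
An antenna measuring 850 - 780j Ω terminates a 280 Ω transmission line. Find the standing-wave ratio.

Γ = (Z_L − Z_0)/(Z_L + Z_0) = (570 − j780)/(1130 − j780)
|Γ| = 966/1370 = 0.704
VSWR = (1 + |Γ|)/(1 − |Γ|) = 1.7/0.296

VSWR ≈ 5.75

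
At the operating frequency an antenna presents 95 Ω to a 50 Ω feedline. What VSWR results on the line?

For a purely resistive load, VSWR = R_L/Z_0 or Z_0/R_L (whichever > 1) = 95/50

VSWR ≈ 1.9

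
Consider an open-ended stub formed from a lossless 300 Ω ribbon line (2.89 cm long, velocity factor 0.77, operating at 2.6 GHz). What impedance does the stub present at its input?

λ = v/f = 0.77·c / 2.6 GHz = 0.0888 m
βl = 2π·l/λ = 2π × 0.325 = 117°
tan(βl) = -1.95
For an open-ended stub, Z_in = −jZ_0·cot(βl) = −jZ_0/tan(βl)

Z_in ≈ +j154 Ω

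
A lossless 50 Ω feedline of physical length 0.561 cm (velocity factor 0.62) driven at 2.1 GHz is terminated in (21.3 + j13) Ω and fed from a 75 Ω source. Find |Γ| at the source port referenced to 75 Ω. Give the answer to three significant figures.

|Γ| ≈ 0.499

λ = v/f = 0.62·c / 2.1 GHz = 0.0886 m
βl = 2π·l/λ = 2π × 0.0633 = 22.8°
tan(βl) = 0.42
Z_in = Z_0·(Z_L + jZ_0·tanβl)/(Z_0 + jZ_L·tanβl) = 30.4 + j32.1 Ω
Γ_s = (Z_in − Z_s)/(Z_in + Z_s) = (-44.6 + j32.1)/(105 + j32.1), |Γ_s| = 0.499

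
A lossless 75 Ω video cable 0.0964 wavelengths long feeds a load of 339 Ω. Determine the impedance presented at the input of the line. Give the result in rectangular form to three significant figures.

βl = 2π × 0.0964 = 34.7°
tan(βl) = tan(34.7°) = 0.693
Z_in = Z_0·(Z_L + jZ_0·tanβl)/(Z_0 + jZ_L·tanβl)
     = 75·(339 + j51.9)/(75 + j235)

Z_in ≈ 46.4 − j93.5 Ω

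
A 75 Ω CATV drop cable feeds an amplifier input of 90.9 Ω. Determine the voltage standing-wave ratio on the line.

VSWR ≈ 1.21

Γ = (90.9 − 75)/(90.9 + 75) = 0.0958
VSWR = (1 + 0.0958)/(1 − 0.0958)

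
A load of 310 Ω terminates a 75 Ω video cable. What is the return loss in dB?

Γ = (310 − 75)/(310 + 75) = 0.61
RL = −20·log₁₀|Γ| = −20·log₁₀(0.61)

RL ≈ 4.29 dB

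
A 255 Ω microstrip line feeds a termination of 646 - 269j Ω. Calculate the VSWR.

Γ = (Z_L − Z_0)/(Z_L + Z_0) = (391 − j269)/(901 − j269)
|Γ| = 475/940 = 0.505
VSWR = (1 + |Γ|)/(1 − |Γ|) = 1.5/0.495

VSWR ≈ 3.04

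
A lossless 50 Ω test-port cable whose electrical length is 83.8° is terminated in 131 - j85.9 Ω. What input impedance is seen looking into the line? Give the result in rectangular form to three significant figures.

tan(βl) = tan(83.8°) = 9.21
Z_in = Z_0·(Z_L + jZ_0·tanβl)/(Z_0 + jZ_L·tanβl)
     = 50·(131 + j374)/(841 + j1210)

Z_in ≈ 13 + j3.63 Ω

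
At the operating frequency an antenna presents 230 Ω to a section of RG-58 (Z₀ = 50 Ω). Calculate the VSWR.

VSWR ≈ 4.6

Γ = (230 − 50)/(230 + 50) = 0.643
VSWR = (1 + 0.643)/(1 − 0.643)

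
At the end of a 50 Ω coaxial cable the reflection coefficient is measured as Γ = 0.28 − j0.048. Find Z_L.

Z_L = Z_0·(1 + Γ)/(1 − Γ) = 50·(1.28 − j0.048)/(0.72 + j0.048)

Z_L ≈ 88.3 − j9.22 Ω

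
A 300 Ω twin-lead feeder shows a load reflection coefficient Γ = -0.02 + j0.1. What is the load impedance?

Z_L = Z_0·(1 + Γ)/(1 − Γ) = 300·(0.98 + j0.1)/(1.02 − j0.1)

Z_L ≈ 283 + j57.1 Ω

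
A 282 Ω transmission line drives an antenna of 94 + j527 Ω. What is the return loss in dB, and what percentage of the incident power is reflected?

Γ = (-188 + j527)/(376 + j527), |Γ| = 0.864
RL = −20·log₁₀(0.864) = 1.27 dB
P_refl/P_inc = |Γ|² = 0.747

RL ≈ 1.27 dB; 74.7% of incident power reflected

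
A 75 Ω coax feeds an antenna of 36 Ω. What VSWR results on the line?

VSWR ≈ 2.08

For a purely resistive load, VSWR = R_L/Z_0 or Z_0/R_L (whichever > 1) = 75/36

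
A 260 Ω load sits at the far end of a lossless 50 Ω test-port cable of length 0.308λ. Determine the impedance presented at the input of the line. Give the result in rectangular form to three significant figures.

Z_in ≈ 11 + j18.3 Ω

βl = 2π × 0.308 = 111°
tan(βl) = tan(111°) = -2.62
Z_in = Z_0·(Z_L + jZ_0·tanβl)/(Z_0 + jZ_L·tanβl)
     = 50·(260 − j131)/(50 − j682)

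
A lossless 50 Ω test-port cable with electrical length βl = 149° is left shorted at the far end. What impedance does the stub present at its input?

Z_in ≈ −j30 Ω

tan(βl) = -0.601
For a shorted stub, Z_in = jZ_0·tan(βl)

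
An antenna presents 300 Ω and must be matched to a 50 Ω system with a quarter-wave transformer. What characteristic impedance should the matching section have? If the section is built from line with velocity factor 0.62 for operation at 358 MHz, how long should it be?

Z_qwt = √(Z_0·R_L) = √(50 × 300) = √15000
λ = 0.62·c/f = 0.52 m, so l = λ/4 = 0.13 m

Z_qwt ≈ 122 Ω; length ≈ 13 cm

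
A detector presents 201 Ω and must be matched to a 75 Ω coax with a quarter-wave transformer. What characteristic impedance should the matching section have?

Z_qwt ≈ 123 Ω

Z_qwt = √(Z_0·R_L) = √(75 × 201) = √15080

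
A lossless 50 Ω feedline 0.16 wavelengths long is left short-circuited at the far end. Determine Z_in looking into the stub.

βl = 2π × 0.16 = 57.6°
tan(βl) = 1.58
For a short-circuited stub, Z_in = jZ_0·tan(βl)

Z_in ≈ +j78.8 Ω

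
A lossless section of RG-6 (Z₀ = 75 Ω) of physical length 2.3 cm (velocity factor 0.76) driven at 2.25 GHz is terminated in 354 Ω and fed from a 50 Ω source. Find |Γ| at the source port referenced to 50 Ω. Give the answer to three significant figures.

|Γ| ≈ 0.528

λ = v/f = 0.76·c / 2.25 GHz = 0.101 m
βl = 2π·l/λ = 2π × 0.227 = 81.7°
tan(βl) = 6.86
Z_in = Z_0·(Z_L + jZ_0·tanβl)/(Z_0 + jZ_L·tanβl) = 16.2 − j10.4 Ω
Γ_s = (Z_in − Z_s)/(Z_in + Z_s) = (-33.8 − j10.4)/(66.2 − j10.4), |Γ_s| = 0.528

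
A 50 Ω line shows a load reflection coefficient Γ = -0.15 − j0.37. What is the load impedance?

Z_L ≈ 28.8 − j25.4 Ω

Z_L = Z_0·(1 + Γ)/(1 − Γ) = 50·(0.85 − j0.37)/(1.15 + j0.37)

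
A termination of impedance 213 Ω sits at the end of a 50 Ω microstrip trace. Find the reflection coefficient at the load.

Γ = 0.62

Γ = (Z_L − Z_0)/(Z_L + Z_0) = (213 − 50)/(213 + 50) = 163/263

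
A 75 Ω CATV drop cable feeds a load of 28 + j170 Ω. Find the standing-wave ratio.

Γ = (Z_L − Z_0)/(Z_L + Z_0) = (-47 + j170)/(103 + j170)
|Γ| = 176/199 = 0.887
VSWR = (1 + |Γ|)/(1 − |Γ|) = 1.89/0.113

VSWR ≈ 16.8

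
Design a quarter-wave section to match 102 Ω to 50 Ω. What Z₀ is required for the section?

Z_qwt = √(Z_0·R_L) = √(50 × 102) = √5100

Z_qwt ≈ 71.4 Ω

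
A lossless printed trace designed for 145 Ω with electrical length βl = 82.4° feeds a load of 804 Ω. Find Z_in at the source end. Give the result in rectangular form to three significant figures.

tan(βl) = tan(82.4°) = 7.49
Z_in = Z_0·(Z_L + jZ_0·tanβl)/(Z_0 + jZ_L·tanβl)
     = 145·(804 + j1090)/(145 + j6030)

Z_in ≈ 26.6 − j18.7 Ω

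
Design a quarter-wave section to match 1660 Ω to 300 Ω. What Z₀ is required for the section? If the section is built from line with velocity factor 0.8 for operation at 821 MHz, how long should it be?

Z_qwt ≈ 706 Ω; length ≈ 7.31 cm

Z_qwt = √(Z_0·R_L) = √(300 × 1660) = √498000
λ = 0.8·c/f = 0.292 m, so l = λ/4 = 0.0731 m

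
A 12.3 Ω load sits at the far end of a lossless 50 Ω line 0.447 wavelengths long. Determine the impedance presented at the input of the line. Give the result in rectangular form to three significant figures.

βl = 2π × 0.447 = 161°
tan(βl) = tan(161°) = -0.346
Z_in = Z_0·(Z_L + jZ_0·tanβl)/(Z_0 + jZ_L·tanβl)
     = 50·(12.3 − j17.3)/(50 − j4.25)

Z_in ≈ 13.7 − j16.1 Ω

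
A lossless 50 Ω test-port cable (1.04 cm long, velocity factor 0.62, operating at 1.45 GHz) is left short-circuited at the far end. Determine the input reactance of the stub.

X_in ≈ 27.9 Ω (inductive)

λ = v/f = 0.62·c / 1.45 GHz = 0.128 m
βl = 2π·l/λ = 2π × 0.0811 = 29.2°
tan(βl) = 0.559
For a short-circuited stub, Z_in = jZ_0·tan(βl)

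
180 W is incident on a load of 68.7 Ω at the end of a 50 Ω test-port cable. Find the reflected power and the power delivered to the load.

Γ = (68.7 − 50)/(68.7 + 50) = 0.158
|Γ|² = 0.0248
P_refl = |Γ|²·P_inc = 4.47 W, P_del = (1 − |Γ|²)·P_inc = 176 W

P_reflected ≈ 4.47 W; P_delivered ≈ 176 W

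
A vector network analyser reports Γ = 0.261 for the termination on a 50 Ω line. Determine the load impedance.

Z_L = Z_0·(1 + Γ)/(1 − Γ) = 50·(1.26)/(0.739)

Z_L ≈ 85.3 Ω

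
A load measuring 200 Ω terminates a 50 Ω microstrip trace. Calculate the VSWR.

VSWR ≈ 4

Γ = (200 − 50)/(200 + 50) = 0.6
VSWR = (1 + 0.6)/(1 − 0.6)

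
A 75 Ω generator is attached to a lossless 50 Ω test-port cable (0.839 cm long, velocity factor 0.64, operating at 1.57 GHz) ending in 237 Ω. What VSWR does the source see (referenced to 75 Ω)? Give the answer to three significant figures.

λ = v/f = 0.64·c / 1.57 GHz = 0.122 m
βl = 2π·l/λ = 2π × 0.0686 = 24.7°
tan(βl) = 0.46
Z_in = Z_0·(Z_L + jZ_0·tanβl)/(Z_0 + jZ_L·tanβl) = 49.9 − j85.8 Ω
Γ_s = (Z_in − Z_s)/(Z_in + Z_s) = (-25.1 − j85.8)/(125 − j85.8), |Γ_s| = 0.59
VSWR = (1 + |Γ_s|)/(1 − |Γ_s|)

VSWR ≈ 3.88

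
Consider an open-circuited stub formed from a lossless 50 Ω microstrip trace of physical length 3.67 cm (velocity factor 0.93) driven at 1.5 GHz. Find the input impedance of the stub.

λ = v/f = 0.93·c / 1.5 GHz = 0.186 m
βl = 2π·l/λ = 2π × 0.197 = 71°
tan(βl) = 2.91
For an open-circuited stub, Z_in = −jZ_0·cot(βl) = −jZ_0/tan(βl)

Z_in ≈ −j17.2 Ω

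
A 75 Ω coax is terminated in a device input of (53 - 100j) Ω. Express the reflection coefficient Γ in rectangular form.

Γ = (Z_L − Z_0)/(Z_L + Z_0) = (-22 − j100)/(128 − j100)

Γ ≈ 0.272 − j0.569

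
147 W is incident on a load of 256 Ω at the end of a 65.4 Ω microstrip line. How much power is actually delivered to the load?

P_delivered ≈ 95.3 W

Γ = (256 − 65.4)/(256 + 65.4) = 0.593
|Γ|² = 0.352
P_refl = |Γ|²·P_inc = 51.7 W, P_del = (1 − |Γ|²)·P_inc = 95.3 W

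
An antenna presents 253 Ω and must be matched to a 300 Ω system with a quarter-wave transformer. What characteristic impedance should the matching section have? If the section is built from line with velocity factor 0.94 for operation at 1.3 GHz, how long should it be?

Z_qwt ≈ 275 Ω; length ≈ 5.42 cm

Z_qwt = √(Z_0·R_L) = √(300 × 253) = √75900
λ = 0.94·c/f = 0.217 m, so l = λ/4 = 0.0542 m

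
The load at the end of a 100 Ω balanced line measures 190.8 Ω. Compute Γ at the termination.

Γ = 0.312

Γ = (Z_L − Z_0)/(Z_L + Z_0) = (190.8 − 100)/(190.8 + 100) = 90.8/290.8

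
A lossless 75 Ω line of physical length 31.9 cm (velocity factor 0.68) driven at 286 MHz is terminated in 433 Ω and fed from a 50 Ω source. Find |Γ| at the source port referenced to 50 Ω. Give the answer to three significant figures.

|Γ| ≈ 0.782

λ = v/f = 0.68·c / 286 MHz = 0.713 m
βl = 2π·l/λ = 2π × 0.447 = 161°
tan(βl) = -0.344
Z_in = Z_0·(Z_L + jZ_0·tanβl)/(Z_0 + jZ_L·tanβl) = 97.8 + j169 Ω
Γ_s = (Z_in − Z_s)/(Z_in + Z_s) = (47.8 + j169)/(148 + j169), |Γ_s| = 0.782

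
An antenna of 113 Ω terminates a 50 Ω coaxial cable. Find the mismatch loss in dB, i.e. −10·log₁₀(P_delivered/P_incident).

Γ = (113 − 50)/(113 + 50) = 0.387
|Γ|² = 0.149, so P_del/P_inc = 1 − |Γ|² = 0.851
ML = −10·log₁₀(1 − |Γ|²)

mismatch loss ≈ 0.703 dB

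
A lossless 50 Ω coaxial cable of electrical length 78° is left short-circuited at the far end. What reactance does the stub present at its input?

tan(βl) = 4.7
For a short-circuited stub, Z_in = jZ_0·tan(βl)

X_in ≈ 235 Ω (inductive)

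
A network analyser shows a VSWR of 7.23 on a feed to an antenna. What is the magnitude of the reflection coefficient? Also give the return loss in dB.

|Γ| = (S − 1)/(S + 1) = (7.23 − 1)/(7.23 + 1) = 6.23/8.23
RL = −20·log₁₀|Γ| = −20·log₁₀(0.757)

|Γ| ≈ 0.757; return loss ≈ 2.42 dB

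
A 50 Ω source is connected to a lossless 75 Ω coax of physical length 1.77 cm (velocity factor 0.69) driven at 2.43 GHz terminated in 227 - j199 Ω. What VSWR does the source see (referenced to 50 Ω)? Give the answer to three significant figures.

λ = v/f = 0.69·c / 2.43 GHz = 0.0852 m
βl = 2π·l/λ = 2π × 0.208 = 74.8°
tan(βl) = 3.68
Z_in = Z_0·(Z_L + jZ_0·tanβl)/(Z_0 + jZ_L·tanβl) = 13.8 − j7.08 Ω
Γ_s = (Z_in − Z_s)/(Z_in + Z_s) = (-36.2 − j7.08)/(63.8 − j7.08), |Γ_s| = 0.576
VSWR = (1 + |Γ_s|)/(1 − |Γ_s|)

VSWR ≈ 3.71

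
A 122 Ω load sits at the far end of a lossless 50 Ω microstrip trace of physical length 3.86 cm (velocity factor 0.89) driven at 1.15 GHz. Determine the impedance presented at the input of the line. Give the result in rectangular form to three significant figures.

λ = v/f = 0.89·c / 1.15 GHz = 0.232 m
βl = 2π·l/λ = 2π × 0.166 = 59.9°
tan(βl) = tan(59.9°) = 1.72
Z_in = Z_0·(Z_L + jZ_0·tanβl)/(Z_0 + jZ_L·tanβl)
     = 50·(122 + j86.1)/(50 + j210)

Z_in ≈ 25.9 − j22.9 Ω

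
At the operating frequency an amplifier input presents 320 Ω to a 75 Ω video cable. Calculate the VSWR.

VSWR ≈ 4.27

Γ = (320 − 75)/(320 + 75) = 0.62
VSWR = (1 + 0.62)/(1 − 0.62)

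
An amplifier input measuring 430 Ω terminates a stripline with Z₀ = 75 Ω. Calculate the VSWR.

VSWR ≈ 5.73

Γ = (430 − 75)/(430 + 75) = 0.703
VSWR = (1 + 0.703)/(1 − 0.703)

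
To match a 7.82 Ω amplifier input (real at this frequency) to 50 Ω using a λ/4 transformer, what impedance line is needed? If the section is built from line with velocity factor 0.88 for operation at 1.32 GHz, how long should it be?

Z_qwt ≈ 19.8 Ω; length ≈ 5 cm

Z_qwt = √(Z_0·R_L) = √(50 × 7.82) = √391
λ = 0.88·c/f = 0.2 m, so l = λ/4 = 0.05 m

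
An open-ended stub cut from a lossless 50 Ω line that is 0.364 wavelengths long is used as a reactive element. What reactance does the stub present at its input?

βl = 2π × 0.364 = 131°
tan(βl) = -1.15
For an open-ended stub, Z_in = −jZ_0·cot(βl) = −jZ_0/tan(βl)

X_in ≈ 43.5 Ω (inductive)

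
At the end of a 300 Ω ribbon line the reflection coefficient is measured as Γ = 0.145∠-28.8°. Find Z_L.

Z_L = Z_0·(1 + Γ)/(1 − Γ) = 300·(1.13 − j0.0699)/(0.873 + j0.0699)

Z_L ≈ 383 − j54.7 Ω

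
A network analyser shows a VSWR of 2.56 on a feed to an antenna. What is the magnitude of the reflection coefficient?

|Γ| ≈ 0.438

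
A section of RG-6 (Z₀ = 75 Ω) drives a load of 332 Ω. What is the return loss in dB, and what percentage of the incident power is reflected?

RL ≈ 3.99 dB; 39.9% of incident power reflected

Γ = (332 − 75)/(332 + 75) = 0.631
RL = −20·log₁₀(0.631) = 3.99 dB
P_refl/P_inc = |Γ|² = 0.399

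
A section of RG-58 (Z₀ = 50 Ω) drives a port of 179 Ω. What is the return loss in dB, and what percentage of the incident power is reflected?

RL ≈ 4.98 dB; 31.7% of incident power reflected

Γ = (179 − 50)/(179 + 50) = 0.563
RL = −20·log₁₀(0.563) = 4.98 dB
P_refl/P_inc = |Γ|² = 0.317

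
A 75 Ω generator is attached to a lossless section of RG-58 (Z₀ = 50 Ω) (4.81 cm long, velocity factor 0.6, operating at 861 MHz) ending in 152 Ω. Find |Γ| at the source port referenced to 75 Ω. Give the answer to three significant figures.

λ = v/f = 0.6·c / 861 MHz = 0.209 m
βl = 2π·l/λ = 2π × 0.23 = 82.8°
tan(βl) = 7.95
Z_in = Z_0·(Z_L + jZ_0·tanβl)/(Z_0 + jZ_L·tanβl) = 16.7 − j5.6 Ω
Γ_s = (Z_in − Z_s)/(Z_in + Z_s) = (-58.3 − j5.6)/(91.7 − j5.6), |Γ_s| = 0.638

|Γ| ≈ 0.638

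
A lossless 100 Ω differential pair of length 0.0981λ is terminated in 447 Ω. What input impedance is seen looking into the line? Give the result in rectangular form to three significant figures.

βl = 2π × 0.0981 = 35.3°
tan(βl) = tan(35.3°) = 0.708
Z_in = Z_0·(Z_L + jZ_0·tanβl)/(Z_0 + jZ_L·tanβl)
     = 100·(447 + j70.8)/(100 + j317)

Z_in ≈ 60.9 − j122 Ω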